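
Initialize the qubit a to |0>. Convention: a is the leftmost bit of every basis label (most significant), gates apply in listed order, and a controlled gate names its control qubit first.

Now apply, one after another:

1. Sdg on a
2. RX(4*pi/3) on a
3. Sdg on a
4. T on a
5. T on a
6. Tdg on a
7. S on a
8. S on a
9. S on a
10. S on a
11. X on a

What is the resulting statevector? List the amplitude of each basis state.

After the circuit, the state carries amplitude -sqrt(3)*exp(I*pi/4)/2 on |0>, -1/2 on |1>. Key observation: the block from step 7 through step 10 cancels to the identity and can be dropped.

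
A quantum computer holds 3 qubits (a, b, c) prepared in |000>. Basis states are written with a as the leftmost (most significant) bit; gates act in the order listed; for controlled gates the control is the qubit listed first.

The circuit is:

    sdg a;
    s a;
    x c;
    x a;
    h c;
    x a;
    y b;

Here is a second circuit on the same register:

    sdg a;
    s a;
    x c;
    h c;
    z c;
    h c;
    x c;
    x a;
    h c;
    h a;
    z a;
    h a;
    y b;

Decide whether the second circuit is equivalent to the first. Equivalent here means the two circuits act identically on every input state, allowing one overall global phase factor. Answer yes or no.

Yes, they are equivalent — the unitaries differ by at most a global phase.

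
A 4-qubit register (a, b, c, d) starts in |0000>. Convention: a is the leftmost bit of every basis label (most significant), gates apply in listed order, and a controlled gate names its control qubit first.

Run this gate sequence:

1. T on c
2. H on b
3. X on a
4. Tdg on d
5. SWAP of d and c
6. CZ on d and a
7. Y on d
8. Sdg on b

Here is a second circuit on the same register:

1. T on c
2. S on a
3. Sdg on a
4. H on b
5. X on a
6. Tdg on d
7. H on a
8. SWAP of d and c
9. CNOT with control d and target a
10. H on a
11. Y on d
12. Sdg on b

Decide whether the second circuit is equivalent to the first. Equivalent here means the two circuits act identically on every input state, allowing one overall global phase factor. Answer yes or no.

Yes — the two circuits implement the same unitary up to a global phase.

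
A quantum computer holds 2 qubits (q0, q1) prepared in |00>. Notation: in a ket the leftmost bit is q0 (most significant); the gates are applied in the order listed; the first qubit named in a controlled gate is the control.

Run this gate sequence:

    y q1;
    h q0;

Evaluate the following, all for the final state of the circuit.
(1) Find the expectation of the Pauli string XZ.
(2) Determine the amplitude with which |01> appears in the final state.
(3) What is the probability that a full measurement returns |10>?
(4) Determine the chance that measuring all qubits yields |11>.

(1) The observable XZ averages to -1.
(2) The final state's coefficient on |01> equals sqrt(2)*I/2.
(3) A full measurement returns |10> with probability 0.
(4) The probability of measuring |11> is 1/2.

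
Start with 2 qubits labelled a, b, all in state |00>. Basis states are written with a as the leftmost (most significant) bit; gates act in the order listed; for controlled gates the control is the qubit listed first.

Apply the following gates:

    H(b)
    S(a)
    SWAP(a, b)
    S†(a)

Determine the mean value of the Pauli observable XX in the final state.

The observable XX averages to 0.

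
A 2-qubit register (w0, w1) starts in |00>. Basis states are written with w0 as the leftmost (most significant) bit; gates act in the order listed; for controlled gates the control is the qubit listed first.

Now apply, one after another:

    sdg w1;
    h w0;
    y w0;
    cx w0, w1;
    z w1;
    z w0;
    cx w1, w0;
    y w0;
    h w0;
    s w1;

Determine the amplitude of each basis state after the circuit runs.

The resulting statevector has amplitude 1/2 on |00>, -I/2 on |01>, -1/2 on |10>, I/2 on |11>.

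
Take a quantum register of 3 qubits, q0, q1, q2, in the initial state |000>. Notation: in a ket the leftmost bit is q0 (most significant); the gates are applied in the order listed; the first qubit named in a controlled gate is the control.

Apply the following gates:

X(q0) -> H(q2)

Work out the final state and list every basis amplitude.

After the circuit, the state carries amplitude sqrt(2)/2 on |100>, sqrt(2)/2 on |101>, and 0 on every other basis state.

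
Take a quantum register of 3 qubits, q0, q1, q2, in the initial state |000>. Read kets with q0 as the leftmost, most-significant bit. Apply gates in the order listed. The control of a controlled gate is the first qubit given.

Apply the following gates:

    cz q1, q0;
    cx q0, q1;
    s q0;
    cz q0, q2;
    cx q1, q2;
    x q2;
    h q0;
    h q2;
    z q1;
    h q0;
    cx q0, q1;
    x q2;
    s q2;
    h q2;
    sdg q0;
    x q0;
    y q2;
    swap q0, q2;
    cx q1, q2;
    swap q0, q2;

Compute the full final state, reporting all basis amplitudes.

The resulting statevector has amplitude -1/2 + I/2 on |100>, -1/2 - I/2 on |101>, and 0 on every other basis state.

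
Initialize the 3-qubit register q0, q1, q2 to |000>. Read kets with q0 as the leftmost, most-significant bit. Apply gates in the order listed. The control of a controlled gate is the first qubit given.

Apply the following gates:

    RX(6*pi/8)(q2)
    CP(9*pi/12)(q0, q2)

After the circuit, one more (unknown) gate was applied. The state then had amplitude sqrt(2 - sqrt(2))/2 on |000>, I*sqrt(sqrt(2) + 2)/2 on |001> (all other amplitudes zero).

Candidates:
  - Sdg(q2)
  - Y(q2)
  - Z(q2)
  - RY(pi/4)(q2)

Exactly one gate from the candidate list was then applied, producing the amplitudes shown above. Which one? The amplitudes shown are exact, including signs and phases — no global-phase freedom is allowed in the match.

The applied gate was Z(q2).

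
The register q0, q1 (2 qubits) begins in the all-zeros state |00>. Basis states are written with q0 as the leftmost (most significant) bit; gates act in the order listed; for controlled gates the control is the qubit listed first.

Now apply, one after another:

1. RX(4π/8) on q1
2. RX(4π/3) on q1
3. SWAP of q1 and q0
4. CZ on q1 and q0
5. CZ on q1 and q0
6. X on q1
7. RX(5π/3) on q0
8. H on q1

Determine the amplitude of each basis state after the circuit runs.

The resulting statevector has amplitude 1/2 on |00>, -1/2 on |01>, I/2 on |10>, -I/2 on |11>. Key observation: steps 4-5 multiply out to the identity, so the circuit reduces to the remaining gates.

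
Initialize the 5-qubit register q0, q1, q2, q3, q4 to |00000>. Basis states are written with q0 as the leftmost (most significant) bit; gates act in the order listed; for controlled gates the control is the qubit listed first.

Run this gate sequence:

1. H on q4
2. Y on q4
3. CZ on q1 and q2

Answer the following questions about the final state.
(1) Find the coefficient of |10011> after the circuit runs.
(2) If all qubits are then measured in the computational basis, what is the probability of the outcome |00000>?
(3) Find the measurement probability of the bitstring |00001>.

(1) |10011> carries amplitude 0 in the final state.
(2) The probability of measuring |00000> is 1/2.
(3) The probability of measuring |00001> is 1/2.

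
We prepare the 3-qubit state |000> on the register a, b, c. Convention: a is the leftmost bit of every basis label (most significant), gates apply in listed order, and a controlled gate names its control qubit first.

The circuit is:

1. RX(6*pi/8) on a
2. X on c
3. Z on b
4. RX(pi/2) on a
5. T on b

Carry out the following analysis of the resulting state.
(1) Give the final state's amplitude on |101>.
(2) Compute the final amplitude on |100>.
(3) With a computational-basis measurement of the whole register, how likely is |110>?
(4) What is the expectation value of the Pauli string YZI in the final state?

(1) The amplitude on |101> is -sqrt(2)*I*sqrt(sqrt(2) + 2)/4 - sqrt(2)*I*sqrt(2 - sqrt(2))/4.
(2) The final state's coefficient on |100> equals 0.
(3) A full measurement returns |110> with probability 0.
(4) The expectation value of YZI is sqrt(2)/2.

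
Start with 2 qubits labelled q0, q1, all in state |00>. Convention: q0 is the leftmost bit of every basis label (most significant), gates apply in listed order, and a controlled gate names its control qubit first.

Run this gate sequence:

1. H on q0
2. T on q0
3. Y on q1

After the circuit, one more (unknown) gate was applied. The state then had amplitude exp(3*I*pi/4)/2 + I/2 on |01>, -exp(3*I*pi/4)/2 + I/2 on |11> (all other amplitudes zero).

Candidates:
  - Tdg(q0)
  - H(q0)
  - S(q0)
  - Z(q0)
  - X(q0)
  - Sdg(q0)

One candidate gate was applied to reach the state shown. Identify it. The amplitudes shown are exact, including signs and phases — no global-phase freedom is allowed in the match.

It was H(q0) that produced the state shown.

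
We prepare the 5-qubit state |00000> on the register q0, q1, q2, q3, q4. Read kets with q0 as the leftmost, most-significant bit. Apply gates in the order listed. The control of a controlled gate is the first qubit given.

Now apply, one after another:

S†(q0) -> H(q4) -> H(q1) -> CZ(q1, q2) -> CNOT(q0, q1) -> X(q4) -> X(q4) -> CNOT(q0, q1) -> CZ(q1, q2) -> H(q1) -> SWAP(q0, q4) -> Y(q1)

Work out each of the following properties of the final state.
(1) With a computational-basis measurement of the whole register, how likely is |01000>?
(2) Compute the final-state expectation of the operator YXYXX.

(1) A full measurement returns |01000> with probability 1/2. Key observation: the block from step 3 through step 10 cancels to the identity and can be dropped.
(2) The expectation value of YXYXX is 0.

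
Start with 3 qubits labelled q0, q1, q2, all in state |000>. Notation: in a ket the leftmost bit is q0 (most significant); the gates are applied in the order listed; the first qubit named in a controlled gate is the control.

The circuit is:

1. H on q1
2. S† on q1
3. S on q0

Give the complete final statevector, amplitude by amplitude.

After the circuit, the state carries amplitude sqrt(2)/2 on |000>, -sqrt(2)*I/2 on |010>, and 0 on every other basis state.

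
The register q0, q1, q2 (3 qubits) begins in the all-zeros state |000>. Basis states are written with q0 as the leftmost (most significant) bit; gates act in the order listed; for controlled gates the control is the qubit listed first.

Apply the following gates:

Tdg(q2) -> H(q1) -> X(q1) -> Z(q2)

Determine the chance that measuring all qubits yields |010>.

Outcome |010> occurs with probability 1/2.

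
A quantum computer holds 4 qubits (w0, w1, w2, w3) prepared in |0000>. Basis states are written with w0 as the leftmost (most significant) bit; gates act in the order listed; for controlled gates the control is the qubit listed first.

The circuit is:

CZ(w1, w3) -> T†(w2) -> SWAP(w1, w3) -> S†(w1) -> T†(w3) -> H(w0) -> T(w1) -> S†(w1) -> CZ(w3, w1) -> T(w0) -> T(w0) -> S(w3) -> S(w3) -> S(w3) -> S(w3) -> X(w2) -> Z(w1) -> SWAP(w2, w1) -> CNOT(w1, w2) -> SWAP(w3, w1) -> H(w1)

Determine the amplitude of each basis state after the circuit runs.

After the circuit, the state carries amplitude 1/2 on |0011>, 1/2 on |0111>, I/2 on |1011>, I/2 on |1111>, and 0 on every other basis state. Key observation: gates 12-15 undo each other exactly, leaving only the rest of the circuit to track.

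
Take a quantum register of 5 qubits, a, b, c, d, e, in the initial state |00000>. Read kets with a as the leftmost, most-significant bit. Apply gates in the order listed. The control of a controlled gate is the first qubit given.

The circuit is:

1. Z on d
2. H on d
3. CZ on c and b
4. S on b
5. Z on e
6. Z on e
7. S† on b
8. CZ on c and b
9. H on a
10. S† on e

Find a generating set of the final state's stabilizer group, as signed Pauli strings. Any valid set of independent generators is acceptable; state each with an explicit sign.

The stabilizer group can be generated by +XIIII, +IIIXI, +IZIII, +IIZII, +IIIIZ, among other valid generating sets.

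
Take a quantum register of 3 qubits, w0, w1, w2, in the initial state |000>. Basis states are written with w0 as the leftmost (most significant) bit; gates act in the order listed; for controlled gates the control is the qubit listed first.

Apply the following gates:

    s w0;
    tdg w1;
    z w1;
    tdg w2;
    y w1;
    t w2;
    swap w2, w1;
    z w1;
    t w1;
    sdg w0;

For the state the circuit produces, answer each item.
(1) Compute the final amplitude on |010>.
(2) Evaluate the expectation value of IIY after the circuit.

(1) The amplitude on |010> is 0.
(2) The observable IIY averages to 0.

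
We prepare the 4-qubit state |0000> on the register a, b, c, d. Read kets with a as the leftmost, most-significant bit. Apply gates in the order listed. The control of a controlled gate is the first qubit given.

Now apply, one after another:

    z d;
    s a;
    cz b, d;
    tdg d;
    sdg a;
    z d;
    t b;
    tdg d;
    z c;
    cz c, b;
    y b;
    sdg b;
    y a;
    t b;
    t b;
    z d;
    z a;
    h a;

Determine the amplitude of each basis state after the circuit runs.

The resulting statevector has amplitude sqrt(2)/2 on |0100>, -sqrt(2)/2 on |1100>, and 0 on every other basis state.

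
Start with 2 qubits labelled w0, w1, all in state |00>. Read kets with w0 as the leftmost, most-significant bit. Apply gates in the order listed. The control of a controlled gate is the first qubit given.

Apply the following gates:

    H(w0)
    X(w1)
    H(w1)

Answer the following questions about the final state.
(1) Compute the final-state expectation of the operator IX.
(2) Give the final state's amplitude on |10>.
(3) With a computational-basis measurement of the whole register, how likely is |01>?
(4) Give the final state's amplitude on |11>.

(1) The expectation value of IX is -1.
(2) |10> carries amplitude 1/2 in the final state.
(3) A full measurement returns |01> with probability 1/4.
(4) The final state's coefficient on |11> equals -1/2.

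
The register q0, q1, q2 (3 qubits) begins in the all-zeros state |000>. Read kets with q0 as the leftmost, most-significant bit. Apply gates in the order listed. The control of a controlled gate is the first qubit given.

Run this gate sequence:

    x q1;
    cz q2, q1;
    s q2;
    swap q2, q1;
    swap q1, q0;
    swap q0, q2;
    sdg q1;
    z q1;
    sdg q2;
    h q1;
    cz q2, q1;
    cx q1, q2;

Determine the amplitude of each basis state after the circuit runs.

After the circuit, the state carries amplitude sqrt(2)/2 on |100>, sqrt(2)/2 on |111>, and 0 on every other basis state.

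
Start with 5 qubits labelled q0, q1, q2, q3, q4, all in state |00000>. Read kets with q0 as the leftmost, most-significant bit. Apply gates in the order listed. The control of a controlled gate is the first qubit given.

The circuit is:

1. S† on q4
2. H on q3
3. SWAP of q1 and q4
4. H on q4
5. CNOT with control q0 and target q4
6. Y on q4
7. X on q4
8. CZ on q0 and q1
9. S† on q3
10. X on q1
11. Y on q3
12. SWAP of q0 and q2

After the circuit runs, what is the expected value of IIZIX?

In the final state, IIZIX has expectation -1.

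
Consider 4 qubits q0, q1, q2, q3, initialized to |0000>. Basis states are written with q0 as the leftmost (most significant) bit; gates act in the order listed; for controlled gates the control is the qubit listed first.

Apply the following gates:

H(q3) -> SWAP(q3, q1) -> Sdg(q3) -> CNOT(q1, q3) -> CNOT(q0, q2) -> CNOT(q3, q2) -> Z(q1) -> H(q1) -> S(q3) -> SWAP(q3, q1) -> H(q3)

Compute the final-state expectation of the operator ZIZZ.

The expectation value of ZIZZ is 1.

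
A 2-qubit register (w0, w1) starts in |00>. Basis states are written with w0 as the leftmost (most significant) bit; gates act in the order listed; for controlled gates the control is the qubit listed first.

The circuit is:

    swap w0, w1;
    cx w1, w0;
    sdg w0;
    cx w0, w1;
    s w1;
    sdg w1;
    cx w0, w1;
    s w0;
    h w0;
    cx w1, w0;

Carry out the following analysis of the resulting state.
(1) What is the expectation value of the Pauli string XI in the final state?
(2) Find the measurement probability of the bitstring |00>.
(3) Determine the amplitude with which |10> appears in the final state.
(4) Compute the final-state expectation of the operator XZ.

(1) The expectation value of XI is 1. Key observation: steps 3-8 multiply out to the identity, so the circuit reduces to the remaining gates.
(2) The probability of measuring |00> is 1/2.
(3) The amplitude on |10> is sqrt(2)/2.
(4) In the final state, XZ has expectation 1.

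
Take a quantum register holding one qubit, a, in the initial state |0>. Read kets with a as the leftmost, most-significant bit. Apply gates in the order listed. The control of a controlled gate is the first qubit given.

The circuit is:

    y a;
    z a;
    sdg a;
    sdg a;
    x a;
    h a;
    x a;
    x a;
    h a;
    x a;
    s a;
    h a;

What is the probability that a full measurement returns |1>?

The probability of measuring |1> is 1/2. Key observation: gates 4-11 undo each other exactly, leaving only the rest of the circuit to track.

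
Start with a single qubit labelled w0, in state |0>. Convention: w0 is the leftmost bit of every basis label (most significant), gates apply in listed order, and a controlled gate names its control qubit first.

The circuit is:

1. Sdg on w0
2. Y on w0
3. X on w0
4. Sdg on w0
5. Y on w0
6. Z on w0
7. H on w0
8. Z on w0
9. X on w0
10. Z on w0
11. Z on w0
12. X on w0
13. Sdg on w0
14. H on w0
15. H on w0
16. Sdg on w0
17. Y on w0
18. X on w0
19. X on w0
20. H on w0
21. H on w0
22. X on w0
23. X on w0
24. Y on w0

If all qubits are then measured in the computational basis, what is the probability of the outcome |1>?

A full measurement returns |1> with probability 1/2. Key observation: the block from step 17 through step 24 cancels to the identity and can be dropped.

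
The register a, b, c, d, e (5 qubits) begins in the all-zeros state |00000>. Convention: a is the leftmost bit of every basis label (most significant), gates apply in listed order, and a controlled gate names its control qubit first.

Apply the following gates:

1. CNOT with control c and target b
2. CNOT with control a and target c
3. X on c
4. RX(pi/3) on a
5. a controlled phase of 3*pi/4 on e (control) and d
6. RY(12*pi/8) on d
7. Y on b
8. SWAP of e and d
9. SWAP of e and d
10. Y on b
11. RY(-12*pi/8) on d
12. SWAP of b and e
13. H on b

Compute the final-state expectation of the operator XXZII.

The expectation value of XXZII is 0.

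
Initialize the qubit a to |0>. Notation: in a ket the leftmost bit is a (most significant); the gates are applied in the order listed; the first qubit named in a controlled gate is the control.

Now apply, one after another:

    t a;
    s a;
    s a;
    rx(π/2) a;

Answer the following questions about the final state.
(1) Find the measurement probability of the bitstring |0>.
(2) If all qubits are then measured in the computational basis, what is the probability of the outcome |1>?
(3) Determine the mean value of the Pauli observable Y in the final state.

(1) A full measurement returns |0> with probability 1/2.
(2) A full measurement returns |1> with probability 1/2.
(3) In the final state, Y has expectation -1.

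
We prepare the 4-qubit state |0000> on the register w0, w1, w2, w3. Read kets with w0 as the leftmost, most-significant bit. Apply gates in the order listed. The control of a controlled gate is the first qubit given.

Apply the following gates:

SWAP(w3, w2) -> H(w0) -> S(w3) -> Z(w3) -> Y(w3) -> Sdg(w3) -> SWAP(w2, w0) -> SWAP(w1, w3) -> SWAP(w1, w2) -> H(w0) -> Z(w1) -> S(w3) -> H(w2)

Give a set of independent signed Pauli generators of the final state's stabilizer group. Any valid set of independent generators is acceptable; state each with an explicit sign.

The stabilizer group can be generated by +XIII, -IXII, -IIXI, +IIIZ, among other valid generating sets.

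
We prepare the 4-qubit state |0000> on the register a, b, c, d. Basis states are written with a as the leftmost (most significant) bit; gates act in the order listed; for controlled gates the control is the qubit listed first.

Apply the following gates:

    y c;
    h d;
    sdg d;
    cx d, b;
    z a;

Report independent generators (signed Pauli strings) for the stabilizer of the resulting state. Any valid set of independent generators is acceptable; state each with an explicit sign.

One valid set of independent stabilizer generators is -IXIY, +ZIII, +IZIZ, -IIZI (any independent generating set of the same group is equally correct).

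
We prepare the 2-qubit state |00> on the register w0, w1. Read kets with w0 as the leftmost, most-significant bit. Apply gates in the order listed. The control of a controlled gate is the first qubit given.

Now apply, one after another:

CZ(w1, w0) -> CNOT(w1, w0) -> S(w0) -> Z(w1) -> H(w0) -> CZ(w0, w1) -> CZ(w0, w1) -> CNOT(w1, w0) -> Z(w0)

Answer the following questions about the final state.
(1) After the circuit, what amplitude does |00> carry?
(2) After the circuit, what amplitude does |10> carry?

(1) The final state's coefficient on |00> equals sqrt(2)/2. Key observation: the block from step 6 through step 7 cancels to the identity and can be dropped.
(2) |10> carries amplitude -sqrt(2)/2 in the final state.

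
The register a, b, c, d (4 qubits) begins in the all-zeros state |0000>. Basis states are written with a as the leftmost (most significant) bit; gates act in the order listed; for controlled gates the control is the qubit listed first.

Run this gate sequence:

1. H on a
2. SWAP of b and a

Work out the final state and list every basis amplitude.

After the circuit, the state carries amplitude sqrt(2)/2 on |0000>, sqrt(2)/2 on |0100>, and 0 on every other basis state.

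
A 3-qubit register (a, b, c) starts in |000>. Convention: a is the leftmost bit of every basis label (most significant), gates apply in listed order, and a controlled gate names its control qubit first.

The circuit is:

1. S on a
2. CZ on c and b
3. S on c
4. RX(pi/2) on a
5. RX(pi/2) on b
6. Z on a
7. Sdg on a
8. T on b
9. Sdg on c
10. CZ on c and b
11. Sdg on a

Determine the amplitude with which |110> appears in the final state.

|110> carries amplitude -exp(I*pi/4)/2 in the final state.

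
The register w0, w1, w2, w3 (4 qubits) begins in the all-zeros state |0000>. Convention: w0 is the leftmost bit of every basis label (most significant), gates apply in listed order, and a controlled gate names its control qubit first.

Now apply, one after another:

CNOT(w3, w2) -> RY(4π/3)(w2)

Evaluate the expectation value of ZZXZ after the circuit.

The expectation value of ZZXZ is -sqrt(3)/2.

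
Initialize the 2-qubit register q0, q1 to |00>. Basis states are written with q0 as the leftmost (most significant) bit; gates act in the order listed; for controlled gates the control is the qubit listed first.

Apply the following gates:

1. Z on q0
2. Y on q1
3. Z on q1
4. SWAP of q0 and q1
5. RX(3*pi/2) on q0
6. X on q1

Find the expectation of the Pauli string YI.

The observable YI averages to -1.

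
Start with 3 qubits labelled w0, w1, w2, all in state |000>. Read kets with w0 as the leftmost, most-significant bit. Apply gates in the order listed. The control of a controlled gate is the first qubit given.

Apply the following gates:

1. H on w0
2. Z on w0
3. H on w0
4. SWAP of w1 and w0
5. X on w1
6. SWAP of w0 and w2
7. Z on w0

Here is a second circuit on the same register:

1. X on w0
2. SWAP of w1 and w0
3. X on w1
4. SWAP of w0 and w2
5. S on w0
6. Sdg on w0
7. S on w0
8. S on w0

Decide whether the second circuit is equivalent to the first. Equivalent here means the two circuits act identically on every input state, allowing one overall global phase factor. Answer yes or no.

Yes: on every input state the two circuits agree up to one overall phase factor.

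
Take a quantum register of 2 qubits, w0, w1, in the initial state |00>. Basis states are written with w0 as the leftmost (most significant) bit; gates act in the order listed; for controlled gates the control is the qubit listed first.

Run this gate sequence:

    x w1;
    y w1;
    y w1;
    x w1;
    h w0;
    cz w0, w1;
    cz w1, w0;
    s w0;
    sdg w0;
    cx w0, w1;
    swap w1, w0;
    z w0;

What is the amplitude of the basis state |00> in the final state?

The amplitude on |00> is sqrt(2)/2.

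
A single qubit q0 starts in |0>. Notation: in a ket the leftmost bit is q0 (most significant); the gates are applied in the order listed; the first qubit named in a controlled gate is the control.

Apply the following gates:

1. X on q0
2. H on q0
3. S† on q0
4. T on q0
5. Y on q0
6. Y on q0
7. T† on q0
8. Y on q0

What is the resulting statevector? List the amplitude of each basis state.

The resulting statevector has amplitude sqrt(2)/2 on |0>, sqrt(2)*I/2 on |1>. Key observation: the block from step 4 through step 7 cancels to the identity and can be dropped.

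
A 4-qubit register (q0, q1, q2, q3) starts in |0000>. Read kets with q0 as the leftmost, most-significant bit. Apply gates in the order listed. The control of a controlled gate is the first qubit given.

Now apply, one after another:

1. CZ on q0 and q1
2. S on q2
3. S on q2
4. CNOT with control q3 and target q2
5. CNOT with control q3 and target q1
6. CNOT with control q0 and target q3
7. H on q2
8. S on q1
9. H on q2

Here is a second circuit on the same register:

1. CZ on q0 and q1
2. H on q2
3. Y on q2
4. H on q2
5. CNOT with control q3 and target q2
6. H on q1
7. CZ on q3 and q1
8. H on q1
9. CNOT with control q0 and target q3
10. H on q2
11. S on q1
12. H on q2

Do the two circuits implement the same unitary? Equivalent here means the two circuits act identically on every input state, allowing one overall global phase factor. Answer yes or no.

No — the two circuits implement different unitaries, even allowing a global phase.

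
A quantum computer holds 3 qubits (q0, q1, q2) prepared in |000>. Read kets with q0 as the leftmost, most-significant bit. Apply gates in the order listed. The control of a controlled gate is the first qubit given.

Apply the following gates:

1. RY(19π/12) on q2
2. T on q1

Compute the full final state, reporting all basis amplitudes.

The final amplitudes are -sqrt(sqrt(2) + 2)/4 - sqrt(6 - 3*sqrt(2))/4 on |000>, -sqrt(2 - sqrt(2))/4 + sqrt(3*sqrt(2) + 6)/4 on |001>, and 0 on every other basis state.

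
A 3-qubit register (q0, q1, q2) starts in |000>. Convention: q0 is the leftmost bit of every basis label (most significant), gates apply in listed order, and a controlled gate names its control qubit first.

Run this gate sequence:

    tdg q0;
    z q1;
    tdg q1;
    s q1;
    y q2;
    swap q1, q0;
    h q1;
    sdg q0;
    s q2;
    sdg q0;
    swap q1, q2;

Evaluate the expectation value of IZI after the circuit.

In the final state, IZI has expectation -1.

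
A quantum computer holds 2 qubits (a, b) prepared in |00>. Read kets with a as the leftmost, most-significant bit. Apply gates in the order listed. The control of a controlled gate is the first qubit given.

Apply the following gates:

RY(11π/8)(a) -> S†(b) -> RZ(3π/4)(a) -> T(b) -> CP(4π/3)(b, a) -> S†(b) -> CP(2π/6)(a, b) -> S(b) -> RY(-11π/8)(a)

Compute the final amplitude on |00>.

The amplitude on |00> is (sqrt(2 - sqrt(2)) + 2 + (-2 + sqrt(2 - sqrt(2)))*exp(I*pi/4))*exp(3*I*pi/8)/4.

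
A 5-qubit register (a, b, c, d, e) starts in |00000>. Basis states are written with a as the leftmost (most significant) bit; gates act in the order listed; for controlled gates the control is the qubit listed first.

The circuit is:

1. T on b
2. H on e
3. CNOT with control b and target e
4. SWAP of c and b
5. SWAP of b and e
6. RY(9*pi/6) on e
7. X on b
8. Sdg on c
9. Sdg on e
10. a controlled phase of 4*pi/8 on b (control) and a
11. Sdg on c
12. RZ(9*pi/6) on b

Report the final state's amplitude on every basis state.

The final amplitudes are exp(I*pi/4)/2 on |00000>, exp(3*I*pi/4)/2 on |00001>, -exp(3*I*pi/4)/2 on |01000>, exp(I*pi/4)/2 on |01001>, and 0 on every other basis state.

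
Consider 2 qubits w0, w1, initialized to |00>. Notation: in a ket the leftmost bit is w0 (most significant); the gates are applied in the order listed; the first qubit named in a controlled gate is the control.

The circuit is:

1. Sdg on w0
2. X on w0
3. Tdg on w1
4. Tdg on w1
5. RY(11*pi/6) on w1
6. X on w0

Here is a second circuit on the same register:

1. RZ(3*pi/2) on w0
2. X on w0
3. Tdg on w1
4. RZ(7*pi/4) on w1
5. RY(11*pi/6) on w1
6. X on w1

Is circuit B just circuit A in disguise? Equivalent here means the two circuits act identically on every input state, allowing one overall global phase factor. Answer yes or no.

No — the two circuits implement different unitaries, even allowing a global phase.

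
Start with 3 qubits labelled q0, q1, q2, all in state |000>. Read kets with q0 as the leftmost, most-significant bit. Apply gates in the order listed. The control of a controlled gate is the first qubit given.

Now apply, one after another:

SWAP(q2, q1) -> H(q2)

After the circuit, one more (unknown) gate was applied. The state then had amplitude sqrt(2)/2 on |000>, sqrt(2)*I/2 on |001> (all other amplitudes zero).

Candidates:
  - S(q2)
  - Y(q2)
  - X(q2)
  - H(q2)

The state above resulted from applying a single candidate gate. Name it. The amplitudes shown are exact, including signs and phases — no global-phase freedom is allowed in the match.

The unique candidate consistent with the amplitudes is S(q2).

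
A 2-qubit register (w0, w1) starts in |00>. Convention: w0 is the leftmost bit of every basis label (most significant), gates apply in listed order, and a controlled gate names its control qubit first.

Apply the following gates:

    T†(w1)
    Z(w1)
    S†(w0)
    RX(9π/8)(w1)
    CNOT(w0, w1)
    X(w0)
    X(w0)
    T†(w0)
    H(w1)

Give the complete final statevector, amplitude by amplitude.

The resulting statevector has amplitude -sqrt(2)*(sin(pi/16) + I*cos(pi/16))/2 on |00>, sqrt(2)*(-sin(pi/16) + I*cos(pi/16))/2 on |01>, 0 on |10>, 0 on |11>. Key observation: steps 6-7 multiply out to the identity, so the circuit reduces to the remaining gates.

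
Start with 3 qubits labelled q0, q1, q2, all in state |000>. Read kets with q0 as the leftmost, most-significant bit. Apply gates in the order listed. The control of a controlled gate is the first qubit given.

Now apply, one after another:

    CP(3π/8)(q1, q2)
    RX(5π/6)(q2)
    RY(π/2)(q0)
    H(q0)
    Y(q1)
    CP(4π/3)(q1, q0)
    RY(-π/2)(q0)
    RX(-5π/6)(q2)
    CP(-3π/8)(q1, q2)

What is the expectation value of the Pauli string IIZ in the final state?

In the final state, IIZ has expectation 1.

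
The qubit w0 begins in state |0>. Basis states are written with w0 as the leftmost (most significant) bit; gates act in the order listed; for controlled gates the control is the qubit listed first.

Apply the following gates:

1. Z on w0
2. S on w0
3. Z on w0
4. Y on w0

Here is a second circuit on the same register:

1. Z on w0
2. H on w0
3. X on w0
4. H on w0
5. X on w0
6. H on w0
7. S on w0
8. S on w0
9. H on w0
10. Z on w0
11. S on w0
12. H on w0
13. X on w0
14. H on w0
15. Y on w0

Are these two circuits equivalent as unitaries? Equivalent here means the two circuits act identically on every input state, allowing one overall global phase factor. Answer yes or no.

Yes — the two circuits implement the same unitary up to a global phase.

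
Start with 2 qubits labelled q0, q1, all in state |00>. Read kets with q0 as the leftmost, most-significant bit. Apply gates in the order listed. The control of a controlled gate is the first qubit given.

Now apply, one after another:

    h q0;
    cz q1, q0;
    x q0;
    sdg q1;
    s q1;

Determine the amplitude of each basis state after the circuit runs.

The final amplitudes are sqrt(2)/2 on |00>, 0 on |01>, sqrt(2)/2 on |10>, 0 on |11>.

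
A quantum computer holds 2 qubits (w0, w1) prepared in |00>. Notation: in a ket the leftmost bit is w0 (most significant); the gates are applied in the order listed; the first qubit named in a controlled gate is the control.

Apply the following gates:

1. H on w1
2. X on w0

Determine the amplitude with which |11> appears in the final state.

The final state's coefficient on |11> equals sqrt(2)/2.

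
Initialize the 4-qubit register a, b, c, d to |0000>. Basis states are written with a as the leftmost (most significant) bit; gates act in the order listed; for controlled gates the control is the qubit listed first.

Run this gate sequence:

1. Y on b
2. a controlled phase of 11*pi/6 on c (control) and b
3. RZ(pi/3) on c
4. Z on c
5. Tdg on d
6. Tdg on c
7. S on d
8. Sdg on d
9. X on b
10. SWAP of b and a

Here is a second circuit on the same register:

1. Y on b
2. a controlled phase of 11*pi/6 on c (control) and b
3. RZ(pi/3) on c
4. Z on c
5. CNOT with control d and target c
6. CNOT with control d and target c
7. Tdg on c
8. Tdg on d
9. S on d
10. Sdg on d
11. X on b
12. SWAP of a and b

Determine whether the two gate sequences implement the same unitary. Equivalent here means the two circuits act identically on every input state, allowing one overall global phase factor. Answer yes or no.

Yes: on every input state the two circuits agree up to one overall phase factor.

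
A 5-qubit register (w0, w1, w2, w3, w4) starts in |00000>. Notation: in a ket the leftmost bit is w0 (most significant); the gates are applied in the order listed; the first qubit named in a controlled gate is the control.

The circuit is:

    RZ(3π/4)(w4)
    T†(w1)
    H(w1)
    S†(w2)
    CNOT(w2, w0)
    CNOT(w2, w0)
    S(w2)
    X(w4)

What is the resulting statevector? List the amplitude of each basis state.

After the circuit, the state carries amplitude -sqrt(2)*exp(5*I*pi/8)/2 on |00001>, -sqrt(2)*exp(5*I*pi/8)/2 on |01001>, and 0 on every other basis state.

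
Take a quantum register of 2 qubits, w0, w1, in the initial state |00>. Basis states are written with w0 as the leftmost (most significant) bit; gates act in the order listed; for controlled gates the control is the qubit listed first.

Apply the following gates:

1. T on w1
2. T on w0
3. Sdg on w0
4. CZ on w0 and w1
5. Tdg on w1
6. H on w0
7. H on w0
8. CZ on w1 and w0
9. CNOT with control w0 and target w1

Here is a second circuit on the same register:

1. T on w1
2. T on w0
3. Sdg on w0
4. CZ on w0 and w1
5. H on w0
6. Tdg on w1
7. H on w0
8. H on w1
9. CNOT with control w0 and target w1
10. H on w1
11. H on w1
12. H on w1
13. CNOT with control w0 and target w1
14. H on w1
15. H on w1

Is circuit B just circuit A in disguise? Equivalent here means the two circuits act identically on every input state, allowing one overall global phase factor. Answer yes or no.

Yes: on every input state the two circuits agree up to one overall phase factor.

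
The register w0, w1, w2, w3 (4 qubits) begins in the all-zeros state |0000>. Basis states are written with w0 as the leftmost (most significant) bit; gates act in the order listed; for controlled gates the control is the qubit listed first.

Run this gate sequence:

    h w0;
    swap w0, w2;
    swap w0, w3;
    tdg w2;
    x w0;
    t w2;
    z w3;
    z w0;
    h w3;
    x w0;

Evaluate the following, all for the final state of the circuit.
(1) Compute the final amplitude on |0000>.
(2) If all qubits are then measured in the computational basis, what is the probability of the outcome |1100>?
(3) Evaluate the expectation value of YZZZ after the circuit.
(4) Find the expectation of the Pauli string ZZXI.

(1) The final state's coefficient on |0000> equals -1/2.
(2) The probability of measuring |1100> is 0.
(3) The expectation value of YZZZ is 0.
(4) In the final state, ZZXI has expectation 1.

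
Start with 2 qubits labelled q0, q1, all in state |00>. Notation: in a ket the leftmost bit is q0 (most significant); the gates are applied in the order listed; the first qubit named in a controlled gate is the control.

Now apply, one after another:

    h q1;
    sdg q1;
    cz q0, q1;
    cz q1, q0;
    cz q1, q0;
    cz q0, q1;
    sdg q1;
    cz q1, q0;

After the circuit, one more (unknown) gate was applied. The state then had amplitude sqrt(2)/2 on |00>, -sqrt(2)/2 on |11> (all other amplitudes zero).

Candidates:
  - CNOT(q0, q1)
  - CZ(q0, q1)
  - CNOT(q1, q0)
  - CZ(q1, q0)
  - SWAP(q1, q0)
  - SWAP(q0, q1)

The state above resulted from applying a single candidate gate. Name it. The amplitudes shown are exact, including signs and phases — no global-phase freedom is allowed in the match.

The applied gate was CNOT(q1, q0). Key observation: gates 3-6 undo each other exactly, leaving only the rest of the circuit to track.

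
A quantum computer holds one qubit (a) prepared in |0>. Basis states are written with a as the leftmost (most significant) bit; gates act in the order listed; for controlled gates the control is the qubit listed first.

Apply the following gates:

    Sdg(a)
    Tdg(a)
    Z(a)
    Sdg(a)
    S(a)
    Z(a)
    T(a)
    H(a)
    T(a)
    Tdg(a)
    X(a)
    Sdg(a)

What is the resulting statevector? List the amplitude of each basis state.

After the circuit, the state carries amplitude sqrt(2)/2 on |0>, -sqrt(2)*I/2 on |1>. Key observation: the block from step 2 through step 7 cancels to the identity and can be dropped.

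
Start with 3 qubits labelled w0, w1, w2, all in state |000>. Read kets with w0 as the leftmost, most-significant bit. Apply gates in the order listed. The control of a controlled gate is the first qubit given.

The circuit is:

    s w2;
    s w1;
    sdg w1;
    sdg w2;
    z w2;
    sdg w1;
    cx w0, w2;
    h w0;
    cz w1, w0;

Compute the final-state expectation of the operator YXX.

The expectation value of YXX is 0.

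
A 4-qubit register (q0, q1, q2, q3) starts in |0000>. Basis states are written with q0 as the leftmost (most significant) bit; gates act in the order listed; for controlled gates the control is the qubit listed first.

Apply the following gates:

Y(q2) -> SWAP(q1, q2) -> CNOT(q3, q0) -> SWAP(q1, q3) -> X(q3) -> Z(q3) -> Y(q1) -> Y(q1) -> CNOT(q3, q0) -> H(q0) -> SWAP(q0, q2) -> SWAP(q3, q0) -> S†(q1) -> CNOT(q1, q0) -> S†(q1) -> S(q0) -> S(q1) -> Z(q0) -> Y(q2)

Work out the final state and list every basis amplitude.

After the circuit, the state carries amplitude sqrt(2)/2 on |0000>, -sqrt(2)/2 on |0010>, and 0 on every other basis state.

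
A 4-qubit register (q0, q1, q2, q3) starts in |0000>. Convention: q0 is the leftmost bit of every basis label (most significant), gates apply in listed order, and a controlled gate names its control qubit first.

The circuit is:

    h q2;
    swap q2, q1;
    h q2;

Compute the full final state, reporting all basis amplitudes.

The final amplitudes are 1/2 on |0000>, 1/2 on |0010>, 1/2 on |0100>, 1/2 on |0110>, and 0 on every other basis state.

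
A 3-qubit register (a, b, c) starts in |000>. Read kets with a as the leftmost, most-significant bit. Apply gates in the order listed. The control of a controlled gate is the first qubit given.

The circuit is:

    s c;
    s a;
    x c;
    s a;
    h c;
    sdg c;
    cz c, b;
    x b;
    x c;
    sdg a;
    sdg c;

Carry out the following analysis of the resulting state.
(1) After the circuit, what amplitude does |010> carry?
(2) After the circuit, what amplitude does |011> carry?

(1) The final state's coefficient on |010> equals sqrt(2)*I/2.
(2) |011> carries amplitude -sqrt(2)*I/2 in the final state.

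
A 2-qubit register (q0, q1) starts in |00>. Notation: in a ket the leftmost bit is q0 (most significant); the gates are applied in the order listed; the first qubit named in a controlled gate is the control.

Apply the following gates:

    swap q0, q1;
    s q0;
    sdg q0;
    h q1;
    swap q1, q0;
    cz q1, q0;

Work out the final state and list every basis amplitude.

The resulting statevector has amplitude sqrt(2)/2 on |00>, 0 on |01>, sqrt(2)/2 on |10>, 0 on |11>.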